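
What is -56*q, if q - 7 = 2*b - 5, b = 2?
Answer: -336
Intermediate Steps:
q = 6 (q = 7 + (2*2 - 5) = 7 + (4 - 5) = 7 - 1 = 6)
-56*q = -56*6 = -336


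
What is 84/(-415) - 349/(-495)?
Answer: 20651/41085 ≈ 0.50264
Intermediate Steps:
84/(-415) - 349/(-495) = 84*(-1/415) - 349*(-1/495) = -84/415 + 349/495 = 20651/41085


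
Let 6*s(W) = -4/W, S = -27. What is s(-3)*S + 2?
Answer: -4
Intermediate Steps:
s(W) = -2/(3*W) (s(W) = (-4/W)/6 = -2/(3*W))
s(-3)*S + 2 = -2/3/(-3)*(-27) + 2 = -2/3*(-1/3)*(-27) + 2 = (2/9)*(-27) + 2 = -6 + 2 = -4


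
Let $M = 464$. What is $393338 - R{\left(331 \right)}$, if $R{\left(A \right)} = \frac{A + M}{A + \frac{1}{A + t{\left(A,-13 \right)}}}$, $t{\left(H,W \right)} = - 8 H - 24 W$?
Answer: $\frac{87012914359}{221218} \approx 3.9334 \cdot 10^{5}$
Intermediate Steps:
$t{\left(H,W \right)} = - 24 W - 8 H$
$R{\left(A \right)} = \frac{464 + A}{A + \frac{1}{312 - 7 A}}$ ($R{\left(A \right)} = \frac{A + 464}{A + \frac{1}{A - \left(-312 + 8 A\right)}} = \frac{464 + A}{A + \frac{1}{A - \left(-312 + 8 A\right)}} = \frac{464 + A}{A + \frac{1}{312 - 7 A}}$)
$393338 - R{\left(331 \right)} = 393338 - \frac{-144768 + 7 \cdot 331^{2} + 2936 \cdot 331}{-1 - 103272 + 7 \cdot 331^{2}} = 393338 - \frac{-144768 + 7 \cdot 109561 + 971816}{-1 - 103272 + 7 \cdot 109561} = 393338 - \frac{-144768 + 766927 + 971816}{-1 - 103272 + 766927} = 393338 - \frac{1}{663654} \cdot 1593975 = 393338 - \frac{531325}{221218} = \frac{87012914359}{221218}$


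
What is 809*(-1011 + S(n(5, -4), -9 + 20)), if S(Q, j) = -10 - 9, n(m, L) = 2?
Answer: -833270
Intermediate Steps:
S(Q, j) = -19
809*(-1011 + S(n(5, -4), -9 + 20)) = 809*(-1011 - 19) = 809*(-1030) = -833270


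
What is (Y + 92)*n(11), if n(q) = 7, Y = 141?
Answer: 1631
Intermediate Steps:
(Y + 92)*n(11) = (141 + 92)*7 = 233*7 = 1631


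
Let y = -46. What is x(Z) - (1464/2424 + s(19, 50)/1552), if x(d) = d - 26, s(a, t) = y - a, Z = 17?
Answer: -1498875/156752 ≈ -9.5621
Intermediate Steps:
s(a, t) = -46 - a
x(d) = -26 + d
x(Z) - (1464/2424 + s(19, 50)/1552) = (-26 + 17) - (1464/2424 + (-46 - 1*19)/1552) = -9 - (1464*(1/2424) + (-46 - 19)*(1/1552)) = -9 - (61/101 - 65*1/1552) = -9 - (61/101 - 65/1552) = -9 - 1*88107/156752 = -9 - 88107/156752 = -1498875/156752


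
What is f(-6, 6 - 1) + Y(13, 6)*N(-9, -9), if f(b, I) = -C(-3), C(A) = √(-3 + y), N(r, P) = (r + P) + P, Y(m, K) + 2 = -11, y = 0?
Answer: 351 - I*√3 ≈ 351.0 - 1.732*I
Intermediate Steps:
Y(m, K) = -13 (Y(m, K) = -2 - 11 = -13)
N(r, P) = r + 2*P (N(r, P) = (P + r) + P = r + 2*P)
C(A) = I*√3 (C(A) = √(-3 + 0) = √(-3) = I*√3)
f(b, I) = -I*√3
f(-6, 6 - 1) + Y(13, 6)*N(-9, -9) = -I*√3 - 13*(-9 + 2*(-9)) = -I*√3 - 13*(-9 - 18) = -I*√3 - 13*(-27) = -I*√3 + 351 = 351 - I*√3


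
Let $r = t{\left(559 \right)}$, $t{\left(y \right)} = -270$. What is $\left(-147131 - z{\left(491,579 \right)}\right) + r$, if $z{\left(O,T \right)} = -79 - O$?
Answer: $-146831$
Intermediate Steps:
$r = -270$
$\left(-147131 - z{\left(491,579 \right)}\right) + r = \left(-147131 - \left(-79 - 491\right)\right) - 270 = \left(-147131 - -570\right) - 270 = \left(-147131 + 570\right) - 270 = -146561 - 270 = -146831$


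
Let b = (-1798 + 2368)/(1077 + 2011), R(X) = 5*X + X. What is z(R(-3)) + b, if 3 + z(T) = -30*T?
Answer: 829413/1544 ≈ 537.18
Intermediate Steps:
R(X) = 6*X
z(T) = -3 - 30*T
b = 285/1544 (b = 570/3088 = 570*(1/3088) = 285/1544 ≈ 0.18459)
z(R(-3)) + b = (-3 - 180*(-3)) + 285/1544 = (-3 - 30*(-18)) + 285/1544 = (-3 + 540) + 285/1544 = 537 + 285/1544 = 829413/1544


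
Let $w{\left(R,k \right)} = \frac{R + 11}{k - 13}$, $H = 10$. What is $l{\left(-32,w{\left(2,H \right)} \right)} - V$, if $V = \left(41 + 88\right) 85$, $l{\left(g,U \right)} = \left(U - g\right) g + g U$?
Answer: $- \frac{35135}{3} \approx -11712.0$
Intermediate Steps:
$w{\left(R,k \right)} = \frac{11 + R}{-13 + k}$
$l{\left(g,U \right)} = U g + g \left(U - g\right)$ ($l{\left(g,U \right)} = g \left(U - g\right) + U g = U g + g \left(U - g\right)$)
$V = 10965$ ($V = 129 \cdot 85 = 10965$)
$l{\left(-32,w{\left(2,H \right)} \right)} - V = - 32 \left(\left(-1\right) \left(-32\right) + 2 \frac{11 + 2}{-13 + 10}\right) - 10965 = - 32 \left(32 + 2 \frac{1}{-3} \cdot 13\right) - 10965 = - 32 \left(32 + 2 \left(\left(- \frac{1}{3}\right) 13\right)\right) - 10965 = - 32 \left(32 + 2 \left(- \frac{13}{3}\right)\right) - 10965 = - 32 \left(32 - \frac{26}{3}\right) - 10965 = \left(-32\right) \frac{70}{3} - 10965 = - \frac{2240}{3} - 10965 = - \frac{35135}{3}$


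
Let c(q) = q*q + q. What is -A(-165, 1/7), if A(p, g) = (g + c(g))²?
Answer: -225/2401 ≈ -0.093711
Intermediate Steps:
c(q) = q + q² (c(q) = q² + q = q + q²)
A(p, g) = (g + g*(1 + g))²
-A(-165, 1/7) = -(1/7)²*(2 + 1/7)² = -(⅐)²*(2 + ⅐)² = -(15/7)²/49 = -225/(49*49) = -1*225/2401 = -225/2401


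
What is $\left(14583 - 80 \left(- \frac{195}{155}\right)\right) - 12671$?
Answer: $\frac{62392}{31} \approx 2012.6$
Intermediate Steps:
$\left(14583 - 80 \left(- \frac{195}{155}\right)\right) - 12671 = \left(14583 - 80 \left(\left(-195\right) \frac{1}{155}\right)\right) - 12671 = \left(14583 - - \frac{3120}{31}\right) - 12671 = \left(14583 + \frac{3120}{31}\right) - 12671 = \frac{455193}{31} - 12671 = \frac{62392}{31}$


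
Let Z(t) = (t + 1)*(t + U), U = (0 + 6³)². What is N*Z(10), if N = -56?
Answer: -28746256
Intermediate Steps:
U = 46656 (U = (0 + 216)² = 216² = 46656)
Z(t) = (1 + t)*(46656 + t) (Z(t) = (t + 1)*(t + 46656) = (1 + t)*(46656 + t))
N*Z(10) = -56*(46656 + 10² + 46657*10) = -56*(46656 + 100 + 466570) = -56*513326 = -28746256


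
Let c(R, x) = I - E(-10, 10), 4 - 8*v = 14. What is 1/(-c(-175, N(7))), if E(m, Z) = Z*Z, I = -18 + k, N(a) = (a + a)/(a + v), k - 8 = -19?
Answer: 1/129 ≈ 0.0077519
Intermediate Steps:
v = -5/4 (v = 1/2 - 1/8*14 = 1/2 - 7/4 = -5/4 ≈ -1.2500)
k = -11 (k = 8 - 19 = -11)
N(a) = 2*a/(-5/4 + a) (N(a) = (a + a)/(a - 5/4) = (2*a)/(-5/4 + a) = 2*a/(-5/4 + a))
I = -29 (I = -18 - 11 = -29)
E(m, Z) = Z**2
c(R, x) = -129 (c(R, x) = -29 - 1*10**2 = -29 - 1*100 = -29 - 100 = -129)
1/(-c(-175, N(7))) = 1/(-1*(-129)) = 1/129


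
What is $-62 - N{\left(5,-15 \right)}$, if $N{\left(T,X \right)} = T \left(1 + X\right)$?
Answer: $8$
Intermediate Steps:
$-62 - N{\left(5,-15 \right)} = -62 - 5 \left(1 - 15\right) = -62 - 5 \left(-14\right) = -62 - -70 = -62 + 70 = 8$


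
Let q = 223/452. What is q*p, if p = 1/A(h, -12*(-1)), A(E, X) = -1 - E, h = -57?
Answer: 223/25312 ≈ 0.0088100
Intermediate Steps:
p = 1/56 (p = 1/(-1 - 1*(-57)) = 1/(-1 + 57) = 1/56 ≈ 0.017857)
q = 223/452 (q = 223*(1/452) = 223/452 ≈ 0.49336)
q*p = (223/452)*(1/56) = 223/25312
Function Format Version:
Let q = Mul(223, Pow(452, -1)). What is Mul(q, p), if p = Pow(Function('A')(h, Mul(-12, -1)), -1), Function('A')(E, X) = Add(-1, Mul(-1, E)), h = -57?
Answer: Rational(223, 25312) ≈ 0.0088100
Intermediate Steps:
p = Rational(1, 56) (p = Pow(Add(-1, Mul(-1, -57)), -1) = Pow(Add(-1, 57), -1) = Pow(56, -1) = Rational(1, 56) ≈ 0.017857)
q = Rational(223, 452) (q = Mul(223, Rational(1, 452)) = Rational(223, 452) ≈ 0.49336)
Mul(q, p) = Mul(Rational(223, 452), Rational(1, 56)) = Rational(223, 25312)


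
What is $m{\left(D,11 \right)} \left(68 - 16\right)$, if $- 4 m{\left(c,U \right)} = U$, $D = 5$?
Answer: $-143$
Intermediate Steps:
$m{\left(c,U \right)} = - \frac{U}{4}$
$m{\left(D,11 \right)} \left(68 - 16\right) = \left(- \frac{1}{4}\right) 11 \left(68 - 16\right) = \left(- \frac{11}{4}\right) 52 = -143$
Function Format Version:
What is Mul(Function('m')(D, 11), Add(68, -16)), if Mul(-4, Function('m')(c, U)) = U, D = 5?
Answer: -143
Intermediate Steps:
Function('m')(c, U) = Mul(Rational(-1, 4), U)
Mul(Function('m')(D, 11), Add(68, -16)) = Mul(Mul(Rational(-1, 4), 11), Add(68, -16)) = Mul(Rational(-11, 4), 52) = -143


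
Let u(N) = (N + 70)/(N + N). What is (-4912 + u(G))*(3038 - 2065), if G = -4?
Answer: -19149613/4 ≈ -4.7874e+6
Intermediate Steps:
u(N) = (70 + N)/(2*N) (u(N) = (70 + N)/((2*N)) = (70 + N)*(1/(2*N)) = (70 + N)/(2*N))
(-4912 + u(G))*(3038 - 2065) = (-4912 + (1/2)*(70 - 4)/(-4))*(3038 - 2065) = (-4912 + (1/2)*(-1/4)*66)*973 = (-4912 - 33/4)*973 = -19681/4*973 = -19149613/4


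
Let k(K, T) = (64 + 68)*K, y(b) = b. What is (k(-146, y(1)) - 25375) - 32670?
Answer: -77317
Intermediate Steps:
k(K, T) = 132*K
(k(-146, y(1)) - 25375) - 32670 = (132*(-146) - 25375) - 32670 = (-19272 - 25375) - 32670 = -44647 - 32670 = -77317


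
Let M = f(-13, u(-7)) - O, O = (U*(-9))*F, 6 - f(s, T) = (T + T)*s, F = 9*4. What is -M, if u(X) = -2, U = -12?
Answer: 3934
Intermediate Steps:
F = 36
f(s, T) = 6 - 2*T*s (f(s, T) = 6 - (T + T)*s = 6 - 2*T*s)
O = 3888 (O = -12*(-9)*36 = 108*36 = 3888)
M = -3934 (M = (6 - 2*(-2)*(-13)) - 1*3888 = (6 - 52) - 3888 = -46 - 3888 = -3934)
-M = -1*(-3934) = 3934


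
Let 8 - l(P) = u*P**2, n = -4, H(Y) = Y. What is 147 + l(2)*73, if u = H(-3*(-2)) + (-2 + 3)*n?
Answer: 147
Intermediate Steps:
u = 2 (u = -3*(-2) + (-2 + 3)*(-4) = 6 + 1*(-4) = 6 - 4 = 2)
l(P) = 8 - 2*P**2
147 + l(2)*73 = 147 + (8 - 2*2**2)*73 = 147 + (8 - 2*4)*73 = 147 + (8 - 8)*73 = 147 + 0*73 = 147 + 0 = 147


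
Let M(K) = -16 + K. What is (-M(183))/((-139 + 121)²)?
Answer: -167/324 ≈ -0.51543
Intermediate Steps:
(-M(183))/((-139 + 121)²) = (-(-16 + 183))/((-139 + 121)²) = (-1*167)/((-18)²) = -167/324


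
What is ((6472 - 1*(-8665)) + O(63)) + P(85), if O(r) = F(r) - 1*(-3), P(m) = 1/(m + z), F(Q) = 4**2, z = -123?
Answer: 575927/38 ≈ 15156.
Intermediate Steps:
F(Q) = 16
P(m) = 1/(-123 + m) (P(m) = 1/(m - 123) = 1/(-123 + m))
O(r) = 19 (O(r) = 16 - 1*(-3) = 16 + 3 = 19)
((6472 - 1*(-8665)) + O(63)) + P(85) = ((6472 - 1*(-8665)) + 19) + 1/(-123 + 85) = ((6472 + 8665) + 19) + 1/(-38) = (15137 + 19) - 1/38 = 15156 - 1/38 = 575927/38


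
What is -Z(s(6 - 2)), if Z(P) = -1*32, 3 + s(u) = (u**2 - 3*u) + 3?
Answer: 32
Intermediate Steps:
s(u) = u**2 - 3*u (s(u) = -3 + ((u**2 - 3*u) + 3) = -3 + (3 + u**2 - 3*u) = u**2 - 3*u)
Z(P) = -32
-Z(s(6 - 2)) = -1*(-32) = 32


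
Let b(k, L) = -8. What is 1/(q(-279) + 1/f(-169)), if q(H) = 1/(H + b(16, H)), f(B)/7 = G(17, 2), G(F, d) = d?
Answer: 574/39 ≈ 14.718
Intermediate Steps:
f(B) = 14 (f(B) = 7*2 = 14)
q(H) = 1/(-8 + H) (q(H) = 1/(H - 8) = 1/(-8 + H))
1/(q(-279) + 1/f(-169)) = 1/(1/(-8 - 279) + 1/14) = 1/(1/(-287) + 1/14) = 1/(-1/287 + 1/14) = 1/(39/574) = 574/39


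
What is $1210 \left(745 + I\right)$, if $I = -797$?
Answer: $-62920$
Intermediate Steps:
$1210 \left(745 + I\right) = 1210 \left(745 - 797\right) = 1210 \left(-52\right) = -62920$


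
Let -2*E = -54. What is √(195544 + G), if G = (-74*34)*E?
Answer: 2*√31903 ≈ 357.23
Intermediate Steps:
E = 27 (E = -½*(-54) = 27)
G = -67932 (G = -74*34*27 = -2516*27 = -67932)
√(195544 + G) = √(195544 - 67932) = √127612 = 2*√31903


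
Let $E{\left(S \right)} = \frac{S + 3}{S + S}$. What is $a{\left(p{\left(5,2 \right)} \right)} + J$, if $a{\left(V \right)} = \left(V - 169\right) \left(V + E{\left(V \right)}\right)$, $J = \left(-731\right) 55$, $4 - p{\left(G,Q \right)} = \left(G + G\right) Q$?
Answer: $- \frac{1194245}{32} \approx -37320.0$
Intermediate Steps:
$E{\left(S \right)} = \frac{3 + S}{2 S}$
$p{\left(G,Q \right)} = 4 - 2 G Q$ ($p{\left(G,Q \right)} = 4 - \left(G + G\right) Q = 4 - 2 G Q$)
$J = -40205$
$a{\left(V \right)} = \left(-169 + V\right) \left(V + \frac{3 + V}{2 V}\right)$ ($a{\left(V \right)} = \left(V - 169\right) \left(V + \frac{3 + V}{2 V}\right) = \left(-169 + V\right) \left(V + \frac{3 + V}{2 V}\right)$)
$a{\left(p{\left(5,2 \right)} \right)} + J = \left(-83 + \left(4 - 10 \cdot 2\right)^{2} - \frac{507}{2 \left(4 - 10 \cdot 2\right)} - \frac{337 \left(4 - 10 \cdot 2\right)}{2}\right) - 40205 = \left(-83 + \left(4 - 20\right)^{2} - \frac{507}{2 \left(4 - 20\right)} - \frac{337 \left(4 - 20\right)}{2}\right) - 40205 = \left(-83 + \left(-16\right)^{2} - \frac{507}{2 \left(-16\right)} - -2696\right) - 40205 = \left(-83 + 256 - - \frac{507}{32} + 2696\right) - 40205 = \left(-83 + 256 + \frac{507}{32} + 2696\right) - 40205 = \frac{92315}{32} - 40205 = - \frac{1194245}{32}$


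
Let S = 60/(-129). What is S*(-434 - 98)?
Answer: 10640/43 ≈ 247.44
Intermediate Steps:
S = -20/43 (S = 60*(-1/129) = -20/43 ≈ -0.46512)
S*(-434 - 98) = -20*(-434 - 98)/43 = -20/43*(-532) = 10640/43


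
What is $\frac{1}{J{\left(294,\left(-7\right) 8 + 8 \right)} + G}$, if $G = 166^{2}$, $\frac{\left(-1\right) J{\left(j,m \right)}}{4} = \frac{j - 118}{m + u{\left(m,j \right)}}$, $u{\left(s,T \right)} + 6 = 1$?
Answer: $\frac{53}{1461172} \approx 3.6272 \cdot 10^{-5}$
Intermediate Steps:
$u{\left(s,T \right)} = -5$ ($u{\left(s,T \right)} = -6 + 1 = -5$)
$J{\left(j,m \right)} = - \frac{4 \left(-118 + j\right)}{-5 + m}$ ($J{\left(j,m \right)} = - 4 \frac{j - 118}{m - 5} = - 4 \frac{-118 + j}{-5 + m} = - \frac{4 \left(-118 + j\right)}{-5 + m}$)
$G = 27556$
$\frac{1}{J{\left(294,\left(-7\right) 8 + 8 \right)} + G} = \frac{1}{\frac{4 \left(118 - 294\right)}{-5 + \left(\left(-7\right) 8 + 8\right)} + 27556} = \frac{1}{\frac{4 \left(118 - 294\right)}{-5 + \left(-56 + 8\right)} + 27556} = \frac{1}{4 \frac{1}{-5 - 48} \left(-176\right) + 27556} = \frac{1}{4 \frac{1}{-53} \left(-176\right) + 27556} = \frac{1}{4 \left(- \frac{1}{53}\right) \left(-176\right) + 27556} = \frac{1}{\frac{704}{53} + 27556} = \frac{1}{\frac{1461172}{53}} = \frac{53}{1461172}$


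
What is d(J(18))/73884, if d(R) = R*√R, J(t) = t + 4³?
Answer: 41*√82/36942 ≈ 0.010050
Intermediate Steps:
J(t) = 64 + t (J(t) = t + 64 = 64 + t)
d(R) = R^(3/2)
d(J(18))/73884 = (64 + 18)^(3/2)/73884 = 82^(3/2)*(1/73884) = (82*√82)*(1/73884) = 41*√82/36942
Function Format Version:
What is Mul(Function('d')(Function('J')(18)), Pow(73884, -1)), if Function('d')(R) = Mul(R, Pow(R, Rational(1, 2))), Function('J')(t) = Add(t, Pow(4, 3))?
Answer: Mul(Rational(41, 36942), Pow(82, Rational(1, 2))) ≈ 0.010050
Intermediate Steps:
Function('J')(t) = Add(64, t) (Function('J')(t) = Add(t, 64) = Add(64, t))
Function('d')(R) = Pow(R, Rational(3, 2))
Mul(Function('d')(Function('J')(18)), Pow(73884, -1)) = Mul(Pow(Add(64, 18), Rational(3, 2)), Pow(73884, -1)) = Mul(Pow(82, Rational(3, 2)), Rational(1, 73884)) = Mul(Mul(82, Pow(82, Rational(1, 2))), Rational(1, 73884)) = Mul(Rational(41, 36942), Pow(82, Rational(1, 2)))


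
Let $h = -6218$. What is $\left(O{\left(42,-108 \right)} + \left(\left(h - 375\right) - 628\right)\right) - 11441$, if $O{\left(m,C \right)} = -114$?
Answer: $-18776$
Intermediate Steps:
$\left(O{\left(42,-108 \right)} + \left(\left(h - 375\right) - 628\right)\right) - 11441 = \left(-114 - 7221\right) - 11441 = -7335 - 11441 = -18776$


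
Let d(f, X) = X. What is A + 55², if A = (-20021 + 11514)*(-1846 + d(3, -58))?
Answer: 16200353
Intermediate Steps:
A = 16197328 (A = (-20021 + 11514)*(-1846 - 58) = -8507*(-1904) = 16197328)
A + 55² = 16197328 + 55² = 16197328 + 3025 = 16200353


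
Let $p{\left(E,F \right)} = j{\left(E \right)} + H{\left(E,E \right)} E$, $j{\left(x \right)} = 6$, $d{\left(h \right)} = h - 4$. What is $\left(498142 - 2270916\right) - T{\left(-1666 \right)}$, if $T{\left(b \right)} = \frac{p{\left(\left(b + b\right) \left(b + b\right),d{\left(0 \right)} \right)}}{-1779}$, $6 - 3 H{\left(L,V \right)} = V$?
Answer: $- \frac{123268772427652}{5337} \approx -2.3097 \cdot 10^{10}$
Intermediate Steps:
$d{\left(h \right)} = -4 + h$ ($d{\left(h \right)} = h - 4 = -4 + h$)
$H{\left(L,V \right)} = 2 - \frac{V}{3}$
$p{\left(E,F \right)} = 6 + E \left(2 - \frac{E}{3}\right)$ ($p{\left(E,F \right)} = 6 + \left(2 - \frac{E}{3}\right) E = 6 + E \left(2 - \frac{E}{3}\right)$)
$T{\left(b \right)} = - \frac{2}{593} + \frac{4 b^{2} \left(-6 + 4 b^{2}\right)}{5337}$ ($T{\left(b \right)} = \frac{6 - \frac{\left(b + b\right) \left(b + b\right) \left(-6 + \left(b + b\right) \left(b + b\right)\right)}{3}}{-1779} = \left(6 - \frac{2 b 2 b \left(-6 + 2 b 2 b\right)}{3}\right) \left(- \frac{1}{1779}\right) = \left(6 - \frac{4 b^{2} \left(-6 + 4 b^{2}\right)}{3}\right) \left(- \frac{1}{1779}\right) = - \frac{2}{593} + \frac{4 b^{2} \left(-6 + 4 b^{2}\right)}{5337}$)
$\left(498142 - 2270916\right) - T{\left(-1666 \right)} = \left(498142 - 2270916\right) - \left(- \frac{2}{593} - \frac{8 \left(-1666\right)^{2}}{1779} + \frac{16 \left(-1666\right)^{4}}{5337}\right) = \left(498142 - 2270916\right) - \left(- \frac{2}{593} - \frac{22204448}{1779} + \frac{16}{5337} \cdot 7703711109136\right) = -1772774 - \left(- \frac{2}{593} - \frac{22204448}{1779} + \frac{123259377746176}{5337}\right) = -1772774 - \frac{123259311132814}{5337} = - \frac{123268772427652}{5337}$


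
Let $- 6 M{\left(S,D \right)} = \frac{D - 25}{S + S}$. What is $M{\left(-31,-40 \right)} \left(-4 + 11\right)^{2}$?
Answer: $- \frac{3185}{372} \approx -8.5618$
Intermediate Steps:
$M{\left(S,D \right)} = - \frac{-25 + D}{12 S}$ ($M{\left(S,D \right)} = - \frac{\left(D - 25\right) \frac{1}{S + S}}{6} = - \frac{\left(-25 + D\right) \frac{1}{2 S}}{6} = - \frac{\frac{1}{2} \frac{1}{S} \left(-25 + D\right)}{6} = - \frac{-25 + D}{12 S}$)
$M{\left(-31,-40 \right)} \left(-4 + 11\right)^{2} = \frac{25 - -40}{12 \left(-31\right)} \left(-4 + 11\right)^{2} = \frac{1}{12} \left(- \frac{1}{31}\right) \left(25 + 40\right) 7^{2} = \frac{1}{12} \left(- \frac{1}{31}\right) 65 \cdot 49 = \left(- \frac{65}{372}\right) 49 = - \frac{3185}{372}$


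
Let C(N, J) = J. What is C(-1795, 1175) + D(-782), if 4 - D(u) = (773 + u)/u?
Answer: 921969/782 ≈ 1179.0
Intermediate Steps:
D(u) = 4 - (773 + u)/u
C(-1795, 1175) + D(-782) = 1175 + (3 - 773/(-782)) = 1175 + (3 - 773*(-1/782)) = 1175 + (3 + 773/782) = 1175 + 3119/782 = 921969/782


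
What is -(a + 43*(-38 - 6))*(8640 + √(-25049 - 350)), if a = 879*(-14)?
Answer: 122670720 + 14198*I*√25399 ≈ 1.2267e+8 + 2.2627e+6*I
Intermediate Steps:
a = -12306
-(a + 43*(-38 - 6))*(8640 + √(-25049 - 350)) = -(-12306 + 43*(-38 - 6))*(8640 + √(-25049 - 350)) = -(-12306 + 43*(-44))*(8640 + √(-25399)) = -(-12306 - 1892)*(8640 + I*√25399) = -(-14198)*(8640 + I*√25399) = -(-122670720 - 14198*I*√25399) = 122670720 + 14198*I*√25399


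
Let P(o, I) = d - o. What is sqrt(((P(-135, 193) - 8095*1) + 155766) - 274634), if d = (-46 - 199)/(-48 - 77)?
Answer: I*sqrt(3170651)/5 ≈ 356.13*I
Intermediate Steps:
d = 49/25 (d = -245/(-125) = -245*(-1/125) = 49/25 ≈ 1.9600)
P(o, I) = 49/25 - o
sqrt(((P(-135, 193) - 8095*1) + 155766) - 274634) = sqrt((((49/25 - 1*(-135)) - 8095*1) + 155766) - 274634) = sqrt((((49/25 + 135) - 8095) + 155766) - 274634) = sqrt(((3424/25 - 8095) + 155766) - 274634) = sqrt((-198951/25 + 155766) - 274634) = sqrt(3695199/25 - 274634) = sqrt(-3170651/25) = I*sqrt(3170651)/5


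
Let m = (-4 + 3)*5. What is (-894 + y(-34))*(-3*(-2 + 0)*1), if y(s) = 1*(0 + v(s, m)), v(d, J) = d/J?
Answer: -26616/5 ≈ -5323.2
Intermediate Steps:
m = -5 (m = -1*5 = -5)
y(s) = -s/5 (y(s) = 1*(0 + s/(-5)) = 1*(0 + s*(-⅕)) = 1*(0 - s/5) = 1*(-s/5) = -s/5)
(-894 + y(-34))*(-3*(-2 + 0)*1) = (-894 - ⅕*(-34))*(-3*(-2 + 0)*1) = (-894 + 34/5)*(-3*(-2)*1) = -26616/5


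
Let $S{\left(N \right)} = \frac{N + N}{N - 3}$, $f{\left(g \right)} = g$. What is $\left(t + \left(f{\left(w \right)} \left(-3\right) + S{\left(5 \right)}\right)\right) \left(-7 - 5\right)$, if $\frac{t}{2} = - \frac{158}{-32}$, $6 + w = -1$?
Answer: $- \frac{861}{2} \approx -430.5$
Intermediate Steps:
$w = -7$ ($w = -6 - 1 = -7$)
$S{\left(N \right)} = \frac{2 N}{-3 + N}$
$t = \frac{79}{8}$ ($t = 2 \left(- \frac{158}{-32}\right) = 2 \left(\left(-158\right) \left(- \frac{1}{32}\right)\right) = 2 \cdot \frac{79}{16} = \frac{79}{8} \approx 9.875$)
$\left(t + \left(f{\left(w \right)} \left(-3\right) + S{\left(5 \right)}\right)\right) \left(-7 - 5\right) = \left(\frac{79}{8} + \left(\left(-7\right) \left(-3\right) + 2 \cdot 5 \frac{1}{-3 + 5}\right)\right) \left(-7 - 5\right) = \left(\frac{79}{8} + \left(21 + 2 \cdot 5 \cdot \frac{1}{2}\right)\right) \left(-12\right) = \left(\frac{79}{8} + \left(21 + 5\right)\right) \left(-12\right) = \left(\frac{79}{8} + 26\right) \left(-12\right) = \frac{287}{8} \left(-12\right) = - \frac{861}{2}$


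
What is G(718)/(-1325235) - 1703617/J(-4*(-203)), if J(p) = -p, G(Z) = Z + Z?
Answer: 2257691708963/1076090820 ≈ 2098.1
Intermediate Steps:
G(Z) = 2*Z
G(718)/(-1325235) - 1703617/J(-4*(-203)) = (2*718)/(-1325235) - 1703617/((-(-4)*(-203))) = 1436*(-1/1325235) - 1703617/((-1*812)) = -1436/1325235 - 1703617/(-812) = -1436/1325235 - 1703617*(-1/812) = -1436/1325235 + 1703617/812 = 2257691708963/1076090820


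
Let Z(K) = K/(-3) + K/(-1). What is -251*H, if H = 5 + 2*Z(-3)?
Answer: -3263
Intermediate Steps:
Z(K) = -4*K/3 (Z(K) = K*(-⅓) + K*(-1) = -K/3 - K = -4*K/3)
H = 13 (H = 5 + 2*(-4/3*(-3)) = 5 + 2*4 = 5 + 8 = 13)
-251*H = -3263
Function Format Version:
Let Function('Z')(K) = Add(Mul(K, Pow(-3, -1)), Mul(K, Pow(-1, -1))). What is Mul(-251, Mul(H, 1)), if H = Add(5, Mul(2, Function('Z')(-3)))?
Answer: -3263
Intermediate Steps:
Function('Z')(K) = Mul(Rational(-4, 3), K) (Function('Z')(K) = Add(Mul(K, Rational(-1, 3)), Mul(K, -1)) = Add(Mul(Rational(-1, 3), K), Mul(-1, K)) = Mul(Rational(-4, 3), K))
H = 13 (H = Add(5, Mul(2, Mul(Rational(-4, 3), -3))) = Add(5, Mul(2, 4)) = Add(5, 8) = 13)
Mul(-251, Mul(H, 1)) = Mul(-251, Mul(13, 1)) = Mul(-251, 13) = -3263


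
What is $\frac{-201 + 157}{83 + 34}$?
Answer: $- \frac{44}{117} \approx -0.37607$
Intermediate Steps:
$\frac{-201 + 157}{83 + 34} = - \frac{44}{117}$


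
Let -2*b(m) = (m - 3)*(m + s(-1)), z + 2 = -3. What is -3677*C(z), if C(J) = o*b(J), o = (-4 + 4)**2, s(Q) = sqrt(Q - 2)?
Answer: 0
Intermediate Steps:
z = -5 (z = -2 - 3 = -5)
s(Q) = sqrt(-2 + Q)
o = 0 (o = 0**2 = 0)
b(m) = -(-3 + m)*(m + I*sqrt(3))/2 (b(m) = -(m - 3)*(m + sqrt(-2 - 1))/2 = -(-3 + m)*(m + sqrt(-3))/2 = -(-3 + m)*(m + I*sqrt(3))/2)
C(J) = 0 (C(J) = 0*(-J**2/2 + 3*J/2 + 3*I*sqrt(3)/2 - I*J*sqrt(3)/2) = 0)
-3677*C(z) = -3677*0 = 0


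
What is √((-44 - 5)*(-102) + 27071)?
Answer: √32069 ≈ 179.08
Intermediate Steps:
√((-44 - 5)*(-102) + 27071) = √(-49*(-102) + 27071) = √(4998 + 27071) = √32069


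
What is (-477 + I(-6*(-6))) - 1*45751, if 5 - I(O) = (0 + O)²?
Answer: -47519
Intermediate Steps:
I(O) = 5 - O² (I(O) = 5 - (0 + O)² = 5 - O²)
(-477 + I(-6*(-6))) - 1*45751 = (-477 + (5 - (-6*(-6))²)) - 1*45751 = (-477 + (5 - 1*36²)) - 45751 = (-477 + (5 - 1*1296)) - 45751 = (-477 + (5 - 1296)) - 45751 = (-477 - 1291) - 45751 = -1768 - 45751 = -47519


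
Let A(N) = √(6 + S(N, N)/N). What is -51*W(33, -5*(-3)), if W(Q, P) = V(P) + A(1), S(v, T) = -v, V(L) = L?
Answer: -765 - 51*√5 ≈ -879.04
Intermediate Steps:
A(N) = √5 (A(N) = √(6 + (-N)/N) = √(6 - 1) = √5)
W(Q, P) = P + √5
-51*W(33, -5*(-3)) = -51*(-5*(-3) + √5) = -51*(15 + √5) = -765 - 51*√5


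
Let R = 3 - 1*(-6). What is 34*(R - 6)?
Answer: 102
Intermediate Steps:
R = 9 (R = 3 + 6 = 9)
34*(R - 6) = 34*(9 - 6) = 34*3 = 102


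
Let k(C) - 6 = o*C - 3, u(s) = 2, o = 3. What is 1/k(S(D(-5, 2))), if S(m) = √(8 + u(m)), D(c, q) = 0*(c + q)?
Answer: -1/27 + √10/27 ≈ 0.080084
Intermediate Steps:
D(c, q) = 0
S(m) = √10 (S(m) = √(8 + 2) = √10)
k(C) = 3 + 3*C (k(C) = 6 + (3*C - 3) = 6 + (-3 + 3*C) = 3 + 3*C)
1/k(S(D(-5, 2))) = 1/(3 + 3*√10)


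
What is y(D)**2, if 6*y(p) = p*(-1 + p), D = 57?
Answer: 283024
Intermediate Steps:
y(p) = p*(-1 + p)/6 (y(p) = (p*(-1 + p))/6 = p*(-1 + p)/6)
y(D)**2 = ((1/6)*57*(-1 + 57))**2 = ((1/6)*57*56)**2 = 532**2 = 283024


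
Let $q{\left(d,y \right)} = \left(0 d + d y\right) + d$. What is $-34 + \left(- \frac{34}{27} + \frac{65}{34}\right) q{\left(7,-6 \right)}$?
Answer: $- \frac{52177}{918} \approx -56.838$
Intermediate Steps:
$q{\left(d,y \right)} = d + d y$ ($q{\left(d,y \right)} = \left(0 + d y\right) + d = d y + d = d + d y$)
$-34 + \left(- \frac{34}{27} + \frac{65}{34}\right) q{\left(7,-6 \right)} = -34 + \left(- \frac{34}{27} + \frac{65}{34}\right) 7 \left(1 - 6\right) = -34 + \left(\left(-34\right) \frac{1}{27} + 65 \cdot \frac{1}{34}\right) 7 \left(-5\right) = -34 + \left(- \frac{34}{27} + \frac{65}{34}\right) \left(-35\right) = -34 + \frac{599}{918} \left(-35\right) = -34 - \frac{20965}{918} = - \frac{52177}{918}$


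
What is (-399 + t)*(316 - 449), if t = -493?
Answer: 118636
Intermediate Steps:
(-399 + t)*(316 - 449) = (-399 - 493)*(316 - 449) = -892*(-133) = 118636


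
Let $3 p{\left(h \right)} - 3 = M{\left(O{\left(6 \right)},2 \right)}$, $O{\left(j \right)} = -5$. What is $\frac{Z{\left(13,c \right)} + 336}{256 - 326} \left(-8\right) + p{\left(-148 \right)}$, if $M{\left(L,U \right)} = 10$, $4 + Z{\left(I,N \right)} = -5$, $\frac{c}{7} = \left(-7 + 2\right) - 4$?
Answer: $\frac{4379}{105} \approx 41.705$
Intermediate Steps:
$c = -63$ ($c = 7 \left(\left(-7 + 2\right) - 4\right) = 7 \left(-5 - 4\right) = 7 \left(-9\right) = -63$)
$Z{\left(I,N \right)} = -9$ ($Z{\left(I,N \right)} = -4 - 5 = -9$)
$p{\left(h \right)} = \frac{13}{3}$ ($p{\left(h \right)} = 1 + \frac{1}{3} \cdot 10 = 1 + \frac{10}{3} = \frac{13}{3}$)
$\frac{Z{\left(13,c \right)} + 336}{256 - 326} \left(-8\right) + p{\left(-148 \right)} = \frac{-9 + 336}{256 - 326} \left(-8\right) + \frac{13}{3} = \frac{327}{-70} \left(-8\right) + \frac{13}{3} = 327 \left(- \frac{1}{70}\right) \left(-8\right) + \frac{13}{3} = \left(- \frac{327}{70}\right) \left(-8\right) + \frac{13}{3} = \frac{1308}{35} + \frac{13}{3} = \frac{4379}{105}$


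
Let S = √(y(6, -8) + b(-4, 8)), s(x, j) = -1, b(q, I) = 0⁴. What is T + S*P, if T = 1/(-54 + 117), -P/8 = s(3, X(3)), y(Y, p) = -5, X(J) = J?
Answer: 1/63 + 8*I*√5 ≈ 0.015873 + 17.889*I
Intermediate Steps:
b(q, I) = 0
P = 8 (P = -8*(-1) = 8)
S = I*√5 (S = √(-5 + 0) = √(-5) = I*√5 ≈ 2.2361*I)
T = 1/63 ≈ 0.015873
T + S*P = 1/63 + (I*√5)*8 = 1/63 + 8*I*√5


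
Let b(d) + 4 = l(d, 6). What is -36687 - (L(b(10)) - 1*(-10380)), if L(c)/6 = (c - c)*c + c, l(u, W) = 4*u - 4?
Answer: -47259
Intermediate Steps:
l(u, W) = -4 + 4*u
b(d) = -8 + 4*d (b(d) = -4 + (-4 + 4*d) = -8 + 4*d)
L(c) = 6*c (L(c) = 6*((c - c)*c + c) = 6*(0*c + c) = 6*(0 + c) = 6*c)
-36687 - (L(b(10)) - 1*(-10380)) = -36687 - (6*(-8 + 4*10) - 1*(-10380)) = -36687 - (6*(-8 + 40) + 10380) = -36687 - (6*32 + 10380) = -36687 - (192 + 10380) = -36687 - 1*10572 = -36687 - 10572 = -47259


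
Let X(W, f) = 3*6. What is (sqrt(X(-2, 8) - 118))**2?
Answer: -100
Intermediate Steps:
X(W, f) = 18
(sqrt(X(-2, 8) - 118))**2 = (sqrt(18 - 118))**2 = (sqrt(-100))**2 = (10*I)**2 = -100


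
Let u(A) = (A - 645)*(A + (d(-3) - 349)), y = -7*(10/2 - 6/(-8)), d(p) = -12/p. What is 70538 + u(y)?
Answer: 5352489/16 ≈ 3.3453e+5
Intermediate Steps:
y = -161/4 (y = -7*(10*(½) - 6*(-⅛)) = -7*(5 + ¾) = -7*23/4 = -161/4 ≈ -40.250)
u(A) = (-645 + A)*(-345 + A) (u(A) = (A - 645)*(A + (-12/(-3) - 349)) = (-645 + A)*(A + (-12*(-⅓) - 349)) = (-645 + A)*(A + (4 - 349)) = (-645 + A)*(A - 345) = (-645 + A)*(-345 + A))
70538 + u(y) = 70538 + (222525 + (-161/4)² - 990*(-161/4)) = 70538 + (222525 + 25921/16 + 79695/2) = 70538 + 4223881/16 = 5352489/16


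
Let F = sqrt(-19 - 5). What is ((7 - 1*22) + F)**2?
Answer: 201 - 60*I*sqrt(6) ≈ 201.0 - 146.97*I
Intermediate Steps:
F = 2*I*sqrt(6) (F = sqrt(-24) = 2*I*sqrt(6) ≈ 4.899*I)
((7 - 1*22) + F)**2 = ((7 - 1*22) + 2*I*sqrt(6))**2 = ((7 - 22) + 2*I*sqrt(6))**2 = (-15 + 2*I*sqrt(6))**2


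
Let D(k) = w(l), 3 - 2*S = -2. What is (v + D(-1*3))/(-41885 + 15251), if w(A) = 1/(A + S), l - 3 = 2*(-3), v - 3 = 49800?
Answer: -49801/26634 ≈ -1.8698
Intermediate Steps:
S = 5/2 (S = 3/2 - ½*(-2) = 3/2 + 1 = 5/2 ≈ 2.5000)
v = 49803 (v = 3 + 49800 = 49803)
l = -3 (l = 3 + 2*(-3) = 3 - 6 = -3)
w(A) = 1/(5/2 + A) (w(A) = 1/(A + 5/2) = 1/(5/2 + A))
D(k) = -2 (D(k) = 2/(5 + 2*(-3)) = 2/(5 - 6) = 2/(-1) = 2*(-1) = -2)
(v + D(-1*3))/(-41885 + 15251) = (49803 - 2)/(-41885 + 15251) = 49801/(-26634) = 49801*(-1/26634) = -49801/26634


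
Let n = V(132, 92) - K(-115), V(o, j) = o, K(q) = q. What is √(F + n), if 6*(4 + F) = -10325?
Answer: I*√53202/6 ≈ 38.443*I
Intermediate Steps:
F = -10349/6 (F = -4 + (⅙)*(-10325) = -4 - 10325/6 = -10349/6 ≈ -1724.8)
n = 247 (n = 132 - 1*(-115) = 132 + 115 = 247)
√(F + n) = √(-10349/6 + 247) = √(-8867/6) = I*√53202/6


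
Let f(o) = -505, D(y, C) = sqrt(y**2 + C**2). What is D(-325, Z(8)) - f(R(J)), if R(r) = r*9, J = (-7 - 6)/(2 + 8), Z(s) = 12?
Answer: 505 + sqrt(105769) ≈ 830.22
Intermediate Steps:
D(y, C) = sqrt(C**2 + y**2)
J = -13/10 ≈ -1.3000
R(r) = 9*r
D(-325, Z(8)) - f(R(J)) = sqrt(12**2 + (-325)**2) - 1*(-505) = sqrt(144 + 105625) + 505 = sqrt(105769) + 505 = 505 + sqrt(105769)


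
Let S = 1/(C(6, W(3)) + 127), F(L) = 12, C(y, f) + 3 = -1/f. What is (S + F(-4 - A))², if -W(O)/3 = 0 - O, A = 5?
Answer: 179265321/1243225 ≈ 144.19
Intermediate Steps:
W(O) = 3*O (W(O) = -3*(0 - O) = -(-3)*O = 3*O)
C(y, f) = -3 - 1/f
S = 9/1115 (S = 1/((-3 - 1/(3*3)) + 127) = 1/((-3 - 1/9) + 127) = 1/((-3 - 1*⅑) + 127) = 1/((-3 - ⅑) + 127) = 1/(-28/9 + 127) = 1/(1115/9) = 9/1115 ≈ 0.0080718)
(S + F(-4 - A))² = (9/1115 + 12)² = (13389/1115)² = 179265321/1243225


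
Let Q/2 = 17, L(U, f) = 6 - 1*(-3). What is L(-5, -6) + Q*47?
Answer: 1607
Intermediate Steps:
L(U, f) = 9 (L(U, f) = 6 + 3 = 9)
Q = 34 (Q = 2*17 = 34)
L(-5, -6) + Q*47 = 9 + 34*47 = 9 + 1598 = 1607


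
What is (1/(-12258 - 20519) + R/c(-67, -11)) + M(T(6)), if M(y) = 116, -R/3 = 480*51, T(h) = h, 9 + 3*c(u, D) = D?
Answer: 364873563/32777 ≈ 11132.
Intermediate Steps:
c(u, D) = -3 + D/3
R = -73440 (R = -1440*51 = -3*24480 = -73440)
(1/(-12258 - 20519) + R/c(-67, -11)) + M(T(6)) = (1/(-12258 - 20519) - 73440/(-3 + (⅓)*(-11))) + 116 = (1/(-32777) - 73440/(-3 - 11/3)) + 116 = (-1/32777 - 73440/(-20/3)) + 116 = (-1/32777 - 73440*(-3/20)) + 116 = (-1/32777 + 11016) + 116 = 361071431/32777 + 116 = 364873563/32777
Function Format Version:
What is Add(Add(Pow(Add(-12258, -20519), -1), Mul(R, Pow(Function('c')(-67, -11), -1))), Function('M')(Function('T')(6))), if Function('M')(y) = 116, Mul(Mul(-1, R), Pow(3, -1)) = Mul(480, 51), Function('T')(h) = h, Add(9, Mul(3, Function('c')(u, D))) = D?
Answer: Rational(364873563, 32777) ≈ 11132.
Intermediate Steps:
Function('c')(u, D) = Add(-3, Mul(Rational(1, 3), D))
R = -73440 (R = Mul(-3, Mul(480, 51)) = Mul(-3, 24480) = -73440)
Add(Add(Pow(Add(-12258, -20519), -1), Mul(R, Pow(Function('c')(-67, -11), -1))), Function('M')(Function('T')(6))) = Add(Add(Pow(Add(-12258, -20519), -1), Mul(-73440, Pow(Add(-3, Mul(Rational(1, 3), -11)), -1))), 116) = Add(Add(Pow(-32777, -1), Mul(-73440, Pow(Add(-3, Rational(-11, 3)), -1))), 116) = Add(Add(Rational(-1, 32777), Mul(-73440, Pow(Rational(-20, 3), -1))), 116) = Add(Add(Rational(-1, 32777), Mul(-73440, Rational(-3, 20))), 116) = Add(Add(Rational(-1, 32777), 11016), 116) = Add(Rational(361071431, 32777), 116) = Rational(364873563, 32777)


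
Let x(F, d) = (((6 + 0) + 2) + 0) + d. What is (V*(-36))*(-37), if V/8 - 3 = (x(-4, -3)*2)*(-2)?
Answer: -181152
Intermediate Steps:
x(F, d) = 8 + d (x(F, d) = ((6 + 2) + 0) + d = (8 + 0) + d = 8 + d)
V = -136 (V = 24 + 8*(((8 - 3)*2)*(-2)) = 24 + 8*((5*2)*(-2)) = 24 + 8*(10*(-2)) = 24 + 8*(-20) = 24 - 160 = -136)
(V*(-36))*(-37) = -136*(-36)*(-37) = 4896*(-37) = -181152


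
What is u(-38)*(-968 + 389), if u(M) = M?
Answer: 22002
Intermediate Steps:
u(-38)*(-968 + 389) = -38*(-968 + 389) = -38*(-579) = 22002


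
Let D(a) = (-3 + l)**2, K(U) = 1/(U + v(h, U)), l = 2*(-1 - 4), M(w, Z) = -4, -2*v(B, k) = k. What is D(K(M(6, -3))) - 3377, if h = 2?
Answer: -3208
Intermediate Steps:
v(B, k) = -k/2
l = -10 (l = 2*(-5) = -10)
K(U) = 2/U (K(U) = 1/(U - U/2) = 1/(U/2) = 2/U)
D(a) = 169 (D(a) = (-3 - 10)**2 = (-13)**2 = 169)
D(K(M(6, -3))) - 3377 = 169 - 3377 = -3208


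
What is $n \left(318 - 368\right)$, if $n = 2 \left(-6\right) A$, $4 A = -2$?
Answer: $-300$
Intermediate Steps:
$A = - \frac{1}{2}$ ($A = \frac{1}{4} \left(-2\right) = - \frac{1}{2} \approx -0.5$)
$n = 6$ ($n = 2 \left(-6\right) \left(- \frac{1}{2}\right) = \left(-12\right) \left(- \frac{1}{2}\right) = 6$)
$n \left(318 - 368\right) = 6 \left(318 - 368\right) = 6 \left(-50\right) = -300$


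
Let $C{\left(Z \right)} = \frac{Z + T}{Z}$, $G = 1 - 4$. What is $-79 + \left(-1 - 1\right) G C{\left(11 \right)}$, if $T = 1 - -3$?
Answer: $- \frac{779}{11} \approx -70.818$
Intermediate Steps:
$G = -3$
$T = 4$ ($T = 1 + 3 = 4$)
$C{\left(Z \right)} = \frac{4 + Z}{Z}$ ($C{\left(Z \right)} = \frac{Z + 4}{Z} = \frac{4 + Z}{Z}$)
$-79 + \left(-1 - 1\right) G C{\left(11 \right)} = -79 + \left(-1 - 1\right) \left(-3\right) \frac{4 + 11}{11} = -79 + \left(-2\right) \left(-3\right) \frac{1}{11} \cdot 15 = -79 + 6 \cdot \frac{15}{11} = -79 + \frac{90}{11} = - \frac{779}{11}$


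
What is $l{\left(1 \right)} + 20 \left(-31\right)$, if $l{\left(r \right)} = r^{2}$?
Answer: $-619$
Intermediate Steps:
$l{\left(1 \right)} + 20 \left(-31\right) = 1^{2} + 20 \left(-31\right) = 1 - 620 = -619$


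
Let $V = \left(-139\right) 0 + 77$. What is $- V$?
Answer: $-77$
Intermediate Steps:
$V = 77$ ($V = 0 + 77 = 77$)
$- V = \left(-1\right) 77 = -77$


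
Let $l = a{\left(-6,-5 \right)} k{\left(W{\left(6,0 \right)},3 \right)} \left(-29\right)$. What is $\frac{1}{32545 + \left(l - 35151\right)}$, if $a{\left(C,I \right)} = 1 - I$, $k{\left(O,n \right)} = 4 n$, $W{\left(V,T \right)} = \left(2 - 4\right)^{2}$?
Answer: $- \frac{1}{4694} \approx -0.00021304$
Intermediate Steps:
$W{\left(V,T \right)} = 4$ ($W{\left(V,T \right)} = \left(-2\right)^{2} = 4$)
$l = -2088$ ($l = \left(1 - -5\right) 4 \cdot 3 \left(-29\right) = \left(1 + 5\right) 12 \left(-29\right) = 6 \cdot 12 \left(-29\right) = 72 \left(-29\right) = -2088$)
$\frac{1}{32545 + \left(l - 35151\right)} = \frac{1}{32545 - 37239} = \frac{1}{-4694} = - \frac{1}{4694}$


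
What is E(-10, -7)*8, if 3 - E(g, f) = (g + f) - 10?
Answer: 240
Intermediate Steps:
E(g, f) = 13 - f - g (E(g, f) = 3 - ((g + f) - 10) = 3 - ((f + g) - 10) = 3 - (-10 + f + g) = 3 + (10 - f - g) = 13 - f - g)
E(-10, -7)*8 = (13 - 1*(-7) - 1*(-10))*8 = (13 + 7 + 10)*8 = 30*8 = 240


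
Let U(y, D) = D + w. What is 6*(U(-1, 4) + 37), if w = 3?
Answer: 264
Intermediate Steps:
U(y, D) = 3 + D (U(y, D) = D + 3 = 3 + D)
6*(U(-1, 4) + 37) = 6*((3 + 4) + 37) = 6*(7 + 37) = 6*44 = 264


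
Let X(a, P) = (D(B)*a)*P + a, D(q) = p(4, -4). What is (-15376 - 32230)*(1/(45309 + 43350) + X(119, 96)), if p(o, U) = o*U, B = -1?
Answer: 770974230115804/88659 ≈ 8.6960e+9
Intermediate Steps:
p(o, U) = U*o
D(q) = -16 (D(q) = -4*4 = -16)
X(a, P) = a - 16*P*a (X(a, P) = (-16*a)*P + a = -16*P*a + a = a - 16*P*a)
(-15376 - 32230)*(1/(45309 + 43350) + X(119, 96)) = (-15376 - 32230)*(1/(45309 + 43350) + 119*(1 - 16*96)) = -47606*(1/88659 + 119*(1 - 1536)) = -47606*(1/88659 + 119*(-1535)) = -47606*(1/88659 - 182665) = -47606*(-16194896234/88659) = 770974230115804/88659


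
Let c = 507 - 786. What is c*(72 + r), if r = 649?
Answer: -201159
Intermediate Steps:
c = -279
c*(72 + r) = -279*(72 + 649) = -279*721 = -201159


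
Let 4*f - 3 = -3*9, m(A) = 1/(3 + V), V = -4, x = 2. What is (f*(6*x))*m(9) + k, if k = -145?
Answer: -73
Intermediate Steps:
m(A) = -1 (m(A) = 1/(3 - 4) = 1/(-1) = -1)
f = -6 (f = ¾ + (-3*9)/4 = ¾ + (¼)*(-27) = ¾ - 27/4 = -6)
(f*(6*x))*m(9) + k = -36*2*(-1) - 145 = -6*12*(-1) - 145 = -72*(-1) - 145 = 72 - 145 = -73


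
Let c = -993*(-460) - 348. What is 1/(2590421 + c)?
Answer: 1/3046853 ≈ 3.2821e-7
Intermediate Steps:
c = 456432 (c = 456780 - 348 = 456432)
1/(2590421 + c) = 1/(2590421 + 456432) = 1/3046853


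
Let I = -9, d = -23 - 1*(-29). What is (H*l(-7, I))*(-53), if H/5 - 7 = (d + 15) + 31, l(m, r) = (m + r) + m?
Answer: 359605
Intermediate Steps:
d = 6 (d = -23 + 29 = 6)
l(m, r) = r + 2*m
H = 295 (H = 35 + 5*((6 + 15) + 31) = 35 + 5*(21 + 31) = 35 + 5*52 = 35 + 260 = 295)
(H*l(-7, I))*(-53) = (295*(-9 + 2*(-7)))*(-53) = (295*(-9 - 14))*(-53) = (295*(-23))*(-53) = -6785*(-53) = 359605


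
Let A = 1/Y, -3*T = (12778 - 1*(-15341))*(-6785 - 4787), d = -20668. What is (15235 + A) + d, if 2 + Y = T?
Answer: -589286835281/108464354 ≈ -5433.0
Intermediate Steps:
T = 108464356 (T = -(12778 - 1*(-15341))*(-6785 - 4787)/3 = -(12778 + 15341)*(-11572)/3 = -9373*(-11572) = -⅓*(-325393068) = 108464356)
Y = 108464354 (Y = -2 + 108464356 = 108464354)
A = 1/108464354 ≈ 9.2196e-9
(15235 + A) + d = (15235 + 1/108464354) - 20668 = 1652454433191/108464354 - 20668 = -589286835281/108464354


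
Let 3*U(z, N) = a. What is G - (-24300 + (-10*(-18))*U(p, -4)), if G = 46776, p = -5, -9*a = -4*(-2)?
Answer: 213388/3 ≈ 71129.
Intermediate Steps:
a = -8/9 (a = -(-4)*(-2)/9 = -⅑*8 = -8/9 ≈ -0.88889)
U(z, N) = -8/27 (U(z, N) = (⅓)*(-8/9) = -8/27)
G - (-24300 + (-10*(-18))*U(p, -4)) = 46776 - (-24300 - 10*(-18)*(-8/27)) = 46776 - (-24300 + 180*(-8/27)) = 46776 - (-24300 - 160/3) = 46776 - 1*(-73060/3) = 46776 + 73060/3 = 213388/3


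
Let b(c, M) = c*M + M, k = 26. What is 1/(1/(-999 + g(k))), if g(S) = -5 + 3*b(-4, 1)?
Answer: -1013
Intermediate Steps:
b(c, M) = M + M*c (b(c, M) = M*c + M = M + M*c)
g(S) = -14 (g(S) = -5 + 3*(1*(1 - 4)) = -5 + 3*(1*(-3)) = -5 + 3*(-3) = -5 - 9 = -14)
1/(1/(-999 + g(k))) = 1/(1/(-999 - 14)) = 1/(1/(-1013)) = 1/(-1/1013) = -1013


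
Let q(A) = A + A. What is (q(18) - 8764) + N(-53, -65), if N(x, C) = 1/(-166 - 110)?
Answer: -2408929/276 ≈ -8728.0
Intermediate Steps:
q(A) = 2*A
N(x, C) = -1/276 (N(x, C) = 1/(-276) = -1/276)
(q(18) - 8764) + N(-53, -65) = (2*18 - 8764) - 1/276 = (36 - 8764) - 1/276 = -8728 - 1/276 = -2408929/276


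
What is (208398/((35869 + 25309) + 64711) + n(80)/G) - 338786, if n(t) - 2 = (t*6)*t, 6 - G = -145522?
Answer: -1034441866105765/3053395732 ≈ -3.3878e+5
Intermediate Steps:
G = 145528 (G = 6 - 1*(-145522) = 6 + 145522 = 145528)
n(t) = 2 + 6*t² (n(t) = 2 + (t*6)*t = 2 + (6*t)*t = 2 + 6*t²)
(208398/((35869 + 25309) + 64711) + n(80)/G) - 338786 = (208398/((35869 + 25309) + 64711) + (2 + 6*80²)/145528) - 338786 = (208398/(61178 + 64711) + (2 + 6*6400)*(1/145528)) - 338786 = (208398/125889 + (2 + 38400)*(1/145528)) - 338786 = (208398*(1/125889) + 38402*(1/145528)) - 338786 = (69466/41963 + 19201/72764) - 338786 = 5860355587/3053395732 - 338786 = -1034441866105765/3053395732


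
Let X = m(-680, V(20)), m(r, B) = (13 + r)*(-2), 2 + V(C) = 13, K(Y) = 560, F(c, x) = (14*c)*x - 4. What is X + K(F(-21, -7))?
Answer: 1894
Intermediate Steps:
F(c, x) = -4 + 14*c*x (F(c, x) = 14*c*x - 4 = -4 + 14*c*x)
V(C) = 11 (V(C) = -2 + 13 = 11)
m(r, B) = -26 - 2*r
X = 1334 (X = -26 - 2*(-680) = -26 + 1360 = 1334)
X + K(F(-21, -7)) = 1334 + 560 = 1894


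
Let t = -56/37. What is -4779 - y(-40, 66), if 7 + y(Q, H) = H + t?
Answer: -178950/37 ≈ -4836.5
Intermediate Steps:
t = -56/37 (t = -56*1/37 = -56/37 ≈ -1.5135)
y(Q, H) = -315/37 + H (y(Q, H) = -7 + (H - 56/37) = -7 + (-56/37 + H) = -315/37 + H)
-4779 - y(-40, 66) = -4779 - (-315/37 + 66) = -4779 - 1*2127/37 = -4779 - 2127/37 = -178950/37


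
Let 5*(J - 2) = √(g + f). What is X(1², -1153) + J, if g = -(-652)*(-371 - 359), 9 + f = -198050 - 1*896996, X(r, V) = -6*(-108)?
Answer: 650 + I*√1571015/5 ≈ 650.0 + 250.68*I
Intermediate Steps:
X(r, V) = 648
f = -1095055 (f = -9 + (-198050 - 1*896996) = -9 + (-198050 - 896996) = -9 - 1095046 = -1095055)
g = -475960 (g = -(-652)*(-730) = -1*475960 = -475960)
J = 2 + I*√1571015/5 (J = 2 + √(-475960 - 1095055)/5 = 2 + √(-1571015)/5 = 2 + (I*√1571015)/5 = 2 + I*√1571015/5 ≈ 2.0 + 250.68*I)
X(1², -1153) + J = 648 + (2 + I*√1571015/5) = 650 + I*√1571015/5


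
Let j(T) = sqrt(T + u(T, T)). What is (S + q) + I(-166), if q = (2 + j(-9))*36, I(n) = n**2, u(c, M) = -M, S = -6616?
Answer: 21012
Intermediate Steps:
j(T) = 0 (j(T) = sqrt(T - T) = sqrt(0) = 0)
q = 72 (q = (2 + 0)*36 = 2*36 = 72)
(S + q) + I(-166) = (-6616 + 72) + (-166)**2 = -6544 + 27556 = 21012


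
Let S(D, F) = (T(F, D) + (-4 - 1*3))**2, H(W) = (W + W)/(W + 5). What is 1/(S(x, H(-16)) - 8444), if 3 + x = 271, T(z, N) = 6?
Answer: -1/8443 ≈ -0.00011844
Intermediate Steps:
x = 268 (x = -3 + 271 = 268)
H(W) = 2*W/(5 + W) (H(W) = (2*W)/(5 + W) = 2*W/(5 + W))
S(D, F) = 1 (S(D, F) = (6 + (-4 - 1*3))**2 = (6 + (-4 - 3))**2 = (6 - 7)**2 = (-1)**2 = 1)
1/(S(x, H(-16)) - 8444) = 1/(1 - 8444) = 1/(-8443) = -1/8443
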